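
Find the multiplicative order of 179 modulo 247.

6

The order of 179 must divide φ(247) = φ(13·19) = (13−1)·(19−1) = 12·18 = 216 = 2^3 · 3^3.
Divisors of 216: 1, 2, 3, 4, 6, 8, 9, 12, 18, 24, 27, 36, 54, 72, 108, 216.
Evaluate successive powers at the divisors of 216:
179^1 ≡ 179
179^2 ≡ 178
179^3 ≡ 246
179^4 ≡ 68
179^6 ≡ 1
Hence ord(179) = 6.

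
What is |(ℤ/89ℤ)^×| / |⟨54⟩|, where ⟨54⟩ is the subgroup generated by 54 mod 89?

1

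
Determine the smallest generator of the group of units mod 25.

2

φ(25) = φ(5^2) = 5·(5−1) = 20 = 2^2 · 5.
g is a primitive root iff g^(20/q) ≢ 1 (mod 25) for each prime q ∈ {2, 5}.
g = 2: 2^10 ≡ 24; 2^4 ≡ 16 — none is 1, so 2 is a primitive root.
Hence the least primitive root of 25 is 2.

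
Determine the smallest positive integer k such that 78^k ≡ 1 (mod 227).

113

By Lagrange's theorem, ord_227(78) divides φ(227) = 227 − 1 = 226 = 2 · 113.
Divisors of 226: 1, 2, 113, 226.
Test each divisor d:
78^1 ≡ 78 (mod 227)
78^2 ≡ 182 (mod 227)
78^113 ≡ 1 (mod 227) ✓
So ord_227(78) = 113.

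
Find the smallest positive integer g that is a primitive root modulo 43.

3

φ(43) = 43 − 1 = 42 = 2 · 3 · 7.
Test candidates g = 2, 3, … against the prime factors q ∈ {2, 3, 7} of φ(43): g is a generator iff g^(42/q) ≢ 1 for every such q.
g = 2: 2^21 ≡ 42; 2^14 ≡ 1 — hits 1, so not a primitive root.
g = 3: 3^21 ≡ 42; 3^14 ≡ 36; 3^6 ≡ 41 — none is 1, so 3 is a primitive root.
The smallest primitive root modulo 43 is 3.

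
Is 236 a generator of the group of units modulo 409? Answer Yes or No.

Yes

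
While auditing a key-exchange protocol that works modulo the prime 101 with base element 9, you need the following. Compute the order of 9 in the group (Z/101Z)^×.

By Lagrange's theorem, ord_101(9) divides φ(101) = 101 − 1 = 100 = 2^2 · 5^2.
Divisors of 100: 1, 2, 4, 5, 10, 20, 25, 50, 100.
Compute 9^d (mod 101) for the divisors d until we hit 1:
9^1 ≡ 9 (mod 101)
9^2 ≡ 81 (mod 101)
9^4 ≡ 97 (mod 101)
9^5 ≡ 65 (mod 101)
9^10 ≡ 84 (mod 101)
9^20 ≡ 87 (mod 101)
9^25 ≡ 100 (mod 101)
9^50 ≡ 1 (mod 101) ✓
The smallest such exponent is 50, so the order of 9 is 50.

50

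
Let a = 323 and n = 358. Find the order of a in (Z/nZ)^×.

89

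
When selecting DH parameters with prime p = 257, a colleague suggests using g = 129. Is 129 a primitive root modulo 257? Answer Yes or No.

No

φ(257) = 257 − 1 = 256 = 2^8.
It suffices to check that the order of 129 is not a proper divisor of 256: compute 129^(256/q) for q ∈ {2}.
129^128 ≡ 1 (mod 257)  [q = 2: ≡ 1 ✗]
Since 129^128 ≡ 1, the order of 129 divides 128 < 256, so 129 is not a primitive root.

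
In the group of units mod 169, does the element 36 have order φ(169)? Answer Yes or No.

φ(169) = φ(13^2) = 13·(13−1) = 156 = 2^2 · 3 · 13.
Test 36^(156/q) mod 169 for each prime factor q of 156:
36^78 ≡ 1 (mod 169)  [q = 2: ≡ 1 ✗]
36^52 ≡ 146 (mod 169)  [q = 3: ≢ 1 ✓]
36^12 ≡ 118 (mod 169)  [q = 13: ≢ 1 ✓]
Since 36^78 ≡ 1, the order of 36 divides 78 < 156, so 36 is not a primitive root.

No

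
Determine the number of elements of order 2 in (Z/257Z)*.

1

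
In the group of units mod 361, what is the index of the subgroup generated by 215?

2

ord(215) | φ(361) = φ(19^2) = 19·(19−1) = 342 = 2 · 3^2 · 19.
Divisors of 342: 1, 2, 3, 6, 9, 18, 19, 38, 57, 114, 171, 342.
Compute 215^d (mod 361) for the divisors d until we hit 1:
215^1 ≡ 215 (mod 361)
215^2 ≡ 17 (mod 361)
215^3 ≡ 45 (mod 361)
215^6 ≡ 220 (mod 361)
215^9 ≡ 153 (mod 361)
215^18 ≡ 305 (mod 361)
215^19 ≡ 234 (mod 361)
215^38 ≡ 245 (mod 361)
215^57 ≡ 292 (mod 361)
215^114 ≡ 68 (mod 361)
215^171 ≡ 1 (mod 361) ✓
Thus |⟨215⟩| = ord(215) = 171.
[(Z/361Z)^× : ⟨215⟩] = 342/171 = 2.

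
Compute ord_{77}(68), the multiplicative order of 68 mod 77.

30

Since 68 ∈ (Z/77Z)^×, its order divides φ(77) = φ(7·11) = (7−1)·(11−1) = 6·10 = 60 = 2^2 · 3 · 5.
Divisors of 60: 1, 2, 3, 4, 5, 6, 10, 12, 15, 20, 30, 60.
Compute 68^d (mod 77) for the divisors d until we hit 1:
68^1 ≡ 68 (mod 77)
68^2 ≡ 4 (mod 77)
68^3 ≡ 41 (mod 77)
68^4 ≡ 16 (mod 77)
68^5 ≡ 10 (mod 77)
68^6 ≡ 64 (mod 77)
68^10 ≡ 23 (mod 77)
68^12 ≡ 15 (mod 77)
68^15 ≡ 76 (mod 77)
68^20 ≡ 67 (mod 77)
68^30 ≡ 1 (mod 77) ✓
Hence ord(68) = 30.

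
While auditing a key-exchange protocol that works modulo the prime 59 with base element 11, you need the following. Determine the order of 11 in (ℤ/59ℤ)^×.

58

The order of 11 must divide φ(59) = 59 − 1 = 58 = 2 · 29.
Divisors of 58: 1, 2, 29, 58.
Evaluate successive powers at the divisors of 58:
11^1 ≡ 11
11^2 ≡ 3
11^29 ≡ 58
11^58 ≡ 1
Hence ord(11) = 58.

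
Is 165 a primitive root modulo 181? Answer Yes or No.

No

φ(181) = 181 − 1 = 180 = 2^2 · 3^2 · 5.
165 is a primitive root mod 181 iff 165^(φ(181)/q) ≢ 1 for every prime q | φ(181), i.e. q ∈ {2, 3, 5}.
165^90 ≡ 1 (mod 181)  [q = 2: ≡ 1 ✗]
165^60 ≡ 48 (mod 181)  [q = 3: ≢ 1 ✓]
165^36 ≡ 135 (mod 181)  [q = 5: ≢ 1 ✓]
The check at q = 2 fails, so 165 generates a proper subgroup.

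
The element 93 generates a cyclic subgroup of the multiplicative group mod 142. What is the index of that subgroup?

1

By Lagrange's theorem, ord_142(93) divides φ(142) = φ(2)·φ(71) = 1·70 = 70 = 2 · 5 · 7.
Divisors of 70: 1, 2, 5, 7, 10, 14, 35, 70.
Test each divisor d:
93^1 ≡ 93 (mod 142)
93^2 ≡ 129 (mod 142)
93^5 ≡ 97 (mod 142)
93^7 ≡ 17 (mod 142)
93^10 ≡ 37 (mod 142)
93^14 ≡ 5 (mod 142)
93^35 ≡ 141 (mod 142)
93^70 ≡ 1 (mod 142) ✓
Thus |⟨93⟩| = ord(93) = 70.
Index = |(Z/142Z)^×| / |⟨93⟩| = 70 / 70 = 1.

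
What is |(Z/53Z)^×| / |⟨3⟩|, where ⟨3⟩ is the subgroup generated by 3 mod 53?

1

By Lagrange's theorem, ord_53(3) divides φ(53) = 53 − 1 = 52 = 2^2 · 13.
Divisors of 52: 1, 2, 4, 13, 26, 52.
Compute 3^d (mod 53) for the divisors d until we hit 1:
3^1 ≡ 3 (mod 53)
3^2 ≡ 9 (mod 53)
3^4 ≡ 28 (mod 53)
3^13 ≡ 30 (mod 53)
3^26 ≡ 52 (mod 53)
3^52 ≡ 1 (mod 53) ✓
So ord_53(3) = 52, hence |⟨3⟩| = 52.
Index = |(Z/53Z)^×| / |⟨3⟩| = 52 / 52 = 1.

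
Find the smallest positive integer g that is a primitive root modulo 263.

φ(263) = 263 − 1 = 262 = 2 · 131.
Test candidates g = 2, 3, … against the prime factors q ∈ {2, 131} of φ(263): g is a generator iff g^(262/q) ≢ 1 for every such q.
g = 2: 2^131 ≡ 1 — hits 1, so not a primitive root.
g = 3: 3^131 ≡ 1 — hits 1, so not a primitive root.
g = 4: 4^131 ≡ 1 — hits 1, so not a primitive root.
g = 5: 5^131 ≡ 262; 5^2 ≡ 25 — none is 1, so 5 is a primitive root.
Hence the least primitive root of 263 is 5.

5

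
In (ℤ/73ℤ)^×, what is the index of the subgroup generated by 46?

Since 46 ∈ (Z/73Z)^×, its order divides φ(73) = 73 − 1 = 72 = 2^3 · 3^2.
Divisors of 72: 1, 2, 3, 4, 6, 8, 9, 12, 18, 24, 36, 72.
Check 46^d mod 73 for each divisor in increasing order:
46^1 ≡ 46
46^2 ≡ 72
46^3 ≡ 27
46^4 ≡ 1
So ord_73(46) = 4, hence |⟨46⟩| = 4.
Index = |(Z/73Z)^×| / |⟨46⟩| = 72 / 4 = 18.

18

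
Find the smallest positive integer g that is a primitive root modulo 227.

2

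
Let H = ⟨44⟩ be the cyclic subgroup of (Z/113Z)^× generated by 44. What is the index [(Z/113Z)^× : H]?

14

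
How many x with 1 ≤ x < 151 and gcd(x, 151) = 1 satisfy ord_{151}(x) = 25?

20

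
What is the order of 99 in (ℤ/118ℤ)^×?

58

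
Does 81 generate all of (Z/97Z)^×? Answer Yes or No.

No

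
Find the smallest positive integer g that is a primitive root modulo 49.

3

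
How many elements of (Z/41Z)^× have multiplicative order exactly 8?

φ(41) = 41 − 1 = 40 = 2^3 · 5.
In a cyclic group of order 40, there are φ(d) elements of order d for each divisor d of 40, and zero for non-divisors.
8 = 2^3 divides 40, and φ(8) = 4.

4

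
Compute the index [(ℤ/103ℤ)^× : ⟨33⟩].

2

Since 33 ∈ (Z/103Z)^×, its order divides φ(103) = 103 − 1 = 102 = 2 · 3 · 17.
Divisors of 102: 1, 2, 3, 6, 17, 34, 51, 102.
Check 33^d mod 103 for each divisor in increasing order:
33^1 ≡ 33 (mod 103)
33^2 ≡ 59 (mod 103)
33^3 ≡ 93 (mod 103)
33^6 ≡ 100 (mod 103)
33^17 ≡ 46 (mod 103)
33^34 ≡ 56 (mod 103)
33^51 ≡ 1 (mod 103) ✓
So ord_103(33) = 51, hence |⟨33⟩| = 51.
[(Z/103Z)^× : ⟨33⟩] = 102/51 = 2.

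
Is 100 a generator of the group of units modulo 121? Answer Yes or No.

φ(121) = φ(11^2) = 11·(11−1) = 110 = 2 · 5 · 11.
Test 100^(110/q) mod 121 for each prime factor q of 110:
100^55 ≡ 1 (mod 121)  [q = 2: ≡ 1 ✗]
100^22 ≡ 1 (mod 121)  [q = 5: ≡ 1 ✗]
100^10 ≡ 23 (mod 121)  [q = 11: ≢ 1 ✓]
The check at q = 2 fails, so 100 generates a proper subgroup.

No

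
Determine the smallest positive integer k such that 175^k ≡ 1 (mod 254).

126

ord(175) | φ(254) = φ(2)·φ(127) = 1·126 = 126 = 2 · 3^2 · 7.
Divisors of 126: 1, 2, 3, 6, 7, 9, 14, 18, 21, 42, 63, 126.
Evaluate successive powers at the divisors of 126:
175^1 ≡ 175 (mod 254)
175^2 ≡ 145 (mod 254)
175^3 ≡ 229 (mod 254)
175^6 ≡ 117 (mod 254)
175^7 ≡ 155 (mod 254)
175^9 ≡ 123 (mod 254)
175^14 ≡ 149 (mod 254)
175^18 ≡ 143 (mod 254)
175^21 ≡ 235 (mod 254)
175^42 ≡ 107 (mod 254)
175^63 ≡ 253 (mod 254)
175^126 ≡ 1 (mod 254) ✓
The smallest such exponent is 126, so the order of 175 is 126.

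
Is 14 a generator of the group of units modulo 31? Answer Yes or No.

φ(31) = 31 − 1 = 30 = 2 · 3 · 5.
Test 14^(30/q) mod 31 for each prime factor q of 30:
14^15 ≡ 1 (mod 31)  [q = 2: ≡ 1 ✗]
14^10 ≡ 25 (mod 31)  [q = 3: ≢ 1 ✓]
14^6 ≡ 8 (mod 31)  [q = 5: ≢ 1 ✓]
Since 14^15 ≡ 1, the order of 14 divides 15 < 30, so 14 is not a primitive root.

No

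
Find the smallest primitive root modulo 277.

5

φ(277) = 277 − 1 = 276 = 2^2 · 3 · 23.
g is a primitive root iff g^(276/q) ≢ 1 (mod 277) for each prime q ∈ {2, 3, 23}.
g = 2: 2^138 ≡ 276; 2^92 ≡ 1 — hits 1, so not a primitive root.
g = 3: 3^138 ≡ 1 — hits 1, so not a primitive root.
g = 4: 4^138 ≡ 1 — hits 1, so not a primitive root.
g = 5: 5^138 ≡ 276; 5^92 ≡ 116; 5^12 ≡ 27 — none is 1, so 5 is a primitive root.
So 5 is the smallest generator of (Z/277Z)^×.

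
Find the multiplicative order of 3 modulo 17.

16

By Lagrange's theorem, ord_17(3) divides φ(17) = 17 − 1 = 16 = 2^4.
Divisors of 16: 1, 2, 4, 8, 16.
Test each divisor d:
3^1 ≡ 3 (mod 17)
3^2 ≡ 9 (mod 17)
3^4 ≡ 13 (mod 17)
3^8 ≡ 16 (mod 17)
3^16 ≡ 1 (mod 17) ✓
So ord_17(3) = 16.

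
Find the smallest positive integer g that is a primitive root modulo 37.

2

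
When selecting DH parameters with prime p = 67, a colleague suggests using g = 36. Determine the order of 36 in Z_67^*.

33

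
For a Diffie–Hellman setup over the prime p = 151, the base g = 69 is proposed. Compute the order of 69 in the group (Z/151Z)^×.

Since 69 ∈ (Z/151Z)^×, its order divides φ(151) = 151 − 1 = 150 = 2 · 3 · 5^2.
Divisors of 150: 1, 2, 3, 5, 6, 10, 15, 25, 30, 50, 75, 150.
Check 69^d mod 151 for each divisor in increasing order:
69^1 ≡ 69 (mod 151)
69^2 ≡ 80 (mod 151)
69^3 ≡ 84 (mod 151)
69^5 ≡ 76 (mod 151)
69^6 ≡ 110 (mod 151)
69^10 ≡ 38 (mod 151)
69^15 ≡ 19 (mod 151)
69^25 ≡ 118 (mod 151)
69^30 ≡ 59 (mod 151)
69^50 ≡ 32 (mod 151)
69^75 ≡ 1 (mod 151) ✓
So ord_151(69) = 75.

75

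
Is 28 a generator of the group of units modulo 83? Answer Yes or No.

φ(83) = 83 − 1 = 82 = 2 · 41.
It suffices to check that the order of 28 is not a proper divisor of 82: compute 28^(82/q) for q ∈ {2, 41}.
28^41 ≡ 1 (mod 83)  [q = 2: ≡ 1 ✗]
28^2 ≡ 37 (mod 83)  [q = 41: ≢ 1 ✓]
28^41 ≡ 1 shows ord(28) | 41, strictly less than φ(83); not a primitive root.

No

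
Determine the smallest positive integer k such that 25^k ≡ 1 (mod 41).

10

By Lagrange's theorem, ord_41(25) divides φ(41) = 41 − 1 = 40 = 2^3 · 5.
Divisors of 40: 1, 2, 4, 5, 8, 10, 20, 40.
Compute 25^d (mod 41) for the divisors d until we hit 1:
25^1 ≡ 25
25^2 ≡ 10
25^4 ≡ 18
25^5 ≡ 40
25^8 ≡ 37
25^10 ≡ 1
So ord_41(25) = 10.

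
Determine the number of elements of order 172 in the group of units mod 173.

84

φ(173) = 173 − 1 = 172 = 2^2 · 43.
Since (Z/173Z)^× is cyclic of order 172, the number of elements of order d is φ(d) when d | 172 and 0 otherwise.
172 = 2^2 · 43 divides 172, and φ(172) = 84.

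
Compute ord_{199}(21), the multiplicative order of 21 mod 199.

18

Since 21 ∈ (Z/199Z)^×, its order divides φ(199) = 199 − 1 = 198 = 2 · 3^2 · 11.
Divisors of 198: 1, 2, 3, 6, 9, 11, 18, 22, 33, 66, 99, 198.
Compute 21^d (mod 199) for the divisors d until we hit 1:
21^1 ≡ 21 (mod 199)
21^2 ≡ 43 (mod 199)
21^3 ≡ 107 (mod 199)
21^6 ≡ 106 (mod 199)
21^9 ≡ 198 (mod 199)
21^11 ≡ 156 (mod 199)
21^18 ≡ 1 (mod 199) ✓
So ord_199(21) = 18.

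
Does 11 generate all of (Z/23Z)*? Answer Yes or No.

Yes

φ(23) = 23 − 1 = 22 = 2 · 11.
11 is a primitive root mod 23 iff 11^(φ(23)/q) ≢ 1 for every prime q | φ(23), i.e. q ∈ {2, 11}.
11^11 ≡ 22 (mod 23)  [q = 2: ≢ 1 ✓]
11^2 ≡ 6 (mod 23)  [q = 11: ≢ 1 ✓]
Every test exponent gives a nontrivial residue, hence 11 generates the full group.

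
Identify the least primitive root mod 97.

5

φ(97) = 97 − 1 = 96 = 2^5 · 3.
g is a primitive root iff g^(96/q) ≢ 1 (mod 97) for each prime q ∈ {2, 3}.
g = 2: 2^48 ≡ 1 — hits 1, so not a primitive root.
g = 3: 3^48 ≡ 1 — hits 1, so not a primitive root.
g = 4: 4^48 ≡ 1 — hits 1, so not a primitive root.
g = 5: 5^48 ≡ 96; 5^32 ≡ 35 — none is 1, so 5 is a primitive root.
Hence the least primitive root of 97 is 5.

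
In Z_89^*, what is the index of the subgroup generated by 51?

1

ord(51) | φ(89) = 89 − 1 = 88 = 2^3 · 11.
Divisors of 88: 1, 2, 4, 8, 11, 22, 44, 88.
Compute 51^d (mod 89) for the divisors d until we hit 1:
51^1 ≡ 51
51^2 ≡ 20
51^4 ≡ 44
51^8 ≡ 67
51^11 ≡ 77
51^22 ≡ 55
51^44 ≡ 88
51^88 ≡ 1
The order of 51 is 88, so the subgroup it generates has 88 elements.
The index is φ(89) / ord(51) = 88 / 88 = 1.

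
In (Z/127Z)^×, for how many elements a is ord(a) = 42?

12

φ(127) = 127 − 1 = 126 = 2 · 3^2 · 7.
(Z/127Z)^× is cyclic (|G| = 126); a cyclic group of order m has exactly φ(d) elements of each order d | m, and none otherwise.
42 = 2 · 3 · 7 divides 126, and φ(42) = 12.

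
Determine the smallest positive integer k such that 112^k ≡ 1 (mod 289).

272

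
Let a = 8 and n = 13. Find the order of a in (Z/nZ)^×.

4

Since 8 ∈ (Z/13Z)^×, its order divides φ(13) = 13 − 1 = 12 = 2^2 · 3.
Divisors of 12: 1, 2, 3, 4, 6, 12.
Compute 8^d (mod 13) for the divisors d until we hit 1:
8^1 ≡ 8 (mod 13)
8^2 ≡ 12 (mod 13)
8^3 ≡ 5 (mod 13)
8^4 ≡ 1 (mod 13) ✓
Therefore the multiplicative order of 8 modulo 13 is 4.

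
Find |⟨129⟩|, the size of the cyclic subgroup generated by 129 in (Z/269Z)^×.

ord(129) | φ(269) = 269 − 1 = 268 = 2^2 · 67.
Divisors of 268: 1, 2, 4, 67, 134, 268.
Evaluate successive powers at the divisors of 268:
129^1 ≡ 129 (mod 269)
129^2 ≡ 232 (mod 269)
129^4 ≡ 24 (mod 269)
129^67 ≡ 82 (mod 269)
129^134 ≡ 268 (mod 269)
129^268 ≡ 1 (mod 269) ✓
Hence ord(129) = 268.

268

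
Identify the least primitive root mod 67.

2

φ(67) = 67 − 1 = 66 = 2 · 3 · 11.
g is a primitive root iff g^(66/q) ≢ 1 (mod 67) for each prime q ∈ {2, 3, 11}.
g = 2: 2^33 ≡ 66; 2^22 ≡ 37; 2^6 ≡ 64 — none is 1, so 2 is a primitive root.
The smallest primitive root modulo 67 is 2.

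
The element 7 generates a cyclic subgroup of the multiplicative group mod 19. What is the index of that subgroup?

6

The order of 7 must divide φ(19) = 19 − 1 = 18 = 2 · 3^2.
Divisors of 18: 1, 2, 3, 6, 9, 18.
Test each divisor d:
7^1 ≡ 7
7^2 ≡ 11
7^3 ≡ 1
So ord_19(7) = 3, hence |⟨7⟩| = 3.
Index = |(Z/19Z)^×| / |⟨7⟩| = 18 / 3 = 6.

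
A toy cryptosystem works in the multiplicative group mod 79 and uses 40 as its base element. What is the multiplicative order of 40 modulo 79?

Since 40 ∈ (Z/79Z)^×, its order divides φ(79) = 79 − 1 = 78 = 2 · 3 · 13.
Divisors of 78: 1, 2, 3, 6, 13, 26, 39, 78.
Check 40^d mod 79 for each divisor in increasing order:
40^1 ≡ 40
40^2 ≡ 20
40^3 ≡ 10
40^6 ≡ 21
40^13 ≡ 23
40^26 ≡ 55
40^39 ≡ 1
The smallest such exponent is 39, so the order of 40 is 39.

39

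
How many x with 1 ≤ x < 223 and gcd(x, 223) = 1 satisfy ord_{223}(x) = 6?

2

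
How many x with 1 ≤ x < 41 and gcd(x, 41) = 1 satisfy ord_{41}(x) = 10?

φ(41) = 41 − 1 = 40 = 2^3 · 5.
(Z/41Z)^× is cyclic (|G| = 40); a cyclic group of order m has exactly φ(d) elements of each order d | m, and none otherwise.
10 = 2 · 5 divides 40, and φ(10) = 4.

4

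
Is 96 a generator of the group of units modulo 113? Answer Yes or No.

Yes

φ(113) = 113 − 1 = 112 = 2^4 · 7.
Test 96^(112/q) mod 113 for each prime factor q of 112:
96^56 ≡ 112 (mod 113)  [q = 2: ≢ 1 ✓]
96^16 ≡ 109 (mod 113)  [q = 7: ≢ 1 ✓]
Every test exponent gives a nontrivial residue, hence 96 generates the full group.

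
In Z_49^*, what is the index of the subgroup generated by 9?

2

Since 9 ∈ (Z/49Z)^×, its order divides φ(49) = φ(7^2) = 7·(7−1) = 42 = 2 · 3 · 7.
Divisors of 42: 1, 2, 3, 6, 7, 14, 21, 42.
Test each divisor d:
9^1 ≡ 9 (mod 49)
9^2 ≡ 32 (mod 49)
9^3 ≡ 43 (mod 49)
9^6 ≡ 36 (mod 49)
9^7 ≡ 30 (mod 49)
9^14 ≡ 18 (mod 49)
9^21 ≡ 1 (mod 49) ✓
So ord_49(9) = 21, hence |⟨9⟩| = 21.
The index is φ(49) / ord(9) = 42 / 21 = 2.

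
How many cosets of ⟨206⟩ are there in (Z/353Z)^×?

ord(206) | φ(353) = 353 − 1 = 352 = 2^5 · 11.
Divisors of 352: 1, 2, 4, 8, 11, 16, 22, 32, 44, 88, 176, 352.
Check 206^d mod 353 for each divisor in increasing order:
206^1 ≡ 206 (mod 353)
206^2 ≡ 76 (mod 353)
206^4 ≡ 128 (mod 353)
206^8 ≡ 146 (mod 353)
206^11 ≡ 101 (mod 353)
206^16 ≡ 136 (mod 353)
206^22 ≡ 317 (mod 353)
206^32 ≡ 140 (mod 353)
206^44 ≡ 237 (mod 353)
206^88 ≡ 42 (mod 353)
206^176 ≡ 352 (mod 353)
206^352 ≡ 1 (mod 353) ✓
Thus |⟨206⟩| = ord(206) = 352.
The index is φ(353) / ord(206) = 352 / 352 = 1.

1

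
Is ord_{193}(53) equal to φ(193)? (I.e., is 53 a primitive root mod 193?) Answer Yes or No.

Yes

φ(193) = 193 − 1 = 192 = 2^6 · 3.
An element g generates (Z/193Z)^× iff g^(192/q) ≢ 1 (mod 193) for each prime q ∈ {2, 3}.
53^96 ≡ 192 (mod 193)  [q = 2: ≢ 1 ✓]
53^64 ≡ 108 (mod 193)  [q = 3: ≢ 1 ✓]
None equal 1, so ord_193(53) = 192: 53 is a primitive root.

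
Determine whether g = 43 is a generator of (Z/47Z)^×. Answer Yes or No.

φ(47) = 47 − 1 = 46 = 2 · 23.
43 is a primitive root mod 47 iff 43^(φ(47)/q) ≢ 1 for every prime q | φ(47), i.e. q ∈ {2, 23}.
43^23 ≡ 46 (mod 47)  [q = 2: ≢ 1 ✓]
43^2 ≡ 16 (mod 47)  [q = 23: ≢ 1 ✓]
All checks pass, so 43 has order 46 and is a primitive root modulo 47.

Yes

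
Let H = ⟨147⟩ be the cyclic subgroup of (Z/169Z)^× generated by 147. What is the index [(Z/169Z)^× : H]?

26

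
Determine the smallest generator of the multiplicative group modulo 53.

φ(53) = 53 − 1 = 52 = 2^2 · 13.
g is a primitive root iff g^(52/q) ≢ 1 (mod 53) for each prime q ∈ {2, 13}.
g = 2: 2^26 ≡ 52; 2^4 ≡ 16 — none is 1, so 2 is a primitive root.
So 2 is the smallest generator of (Z/53Z)^×.

2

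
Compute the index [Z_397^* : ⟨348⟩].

4

ord(348) | φ(397) = 397 − 1 = 396 = 2^2 · 3^2 · 11.
Divisors of 396: 1, 2, 3, 4, 6, 9, 11, 12, 18, 22, 33, 36, 44, 66, 99, 132, 198, 396.
Test each divisor d:
348^1 ≡ 348
348^2 ≡ 19
348^3 ≡ 260
348^4 ≡ 361
348^6 ≡ 110
348^9 ≡ 16
348^11 ≡ 304
348^12 ≡ 190
348^18 ≡ 256
348^22 ≡ 312
348^33 ≡ 362
348^36 ≡ 31
348^44 ≡ 79
348^66 ≡ 34
348^99 ≡ 1
So ord_397(348) = 99, hence |⟨348⟩| = 99.
The index is φ(397) / ord(348) = 396 / 99 = 4.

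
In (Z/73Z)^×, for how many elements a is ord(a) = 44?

0

φ(73) = 73 − 1 = 72 = 2^3 · 3^2.
Since (Z/73Z)^× is cyclic of order 72, the number of elements of order d is φ(d) when d | 72 and 0 otherwise.
Here 72 is not a multiple of 44, so there are no elements of order 44.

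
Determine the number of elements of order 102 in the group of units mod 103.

32

φ(103) = 103 − 1 = 102 = 2 · 3 · 17.
(Z/103Z)^× is cyclic (|G| = 102); a cyclic group of order m has exactly φ(d) elements of each order d | m, and none otherwise.
102 = 2 · 3 · 17 divides 102, and φ(102) = 32.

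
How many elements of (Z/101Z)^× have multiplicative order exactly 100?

40

φ(101) = 101 − 1 = 100 = 2^2 · 5^2.
In a cyclic group of order 100, there are φ(d) elements of order d for each divisor d of 100, and zero for non-divisors.
100 = 2^2 · 5^2 divides 100, and φ(100) = 40.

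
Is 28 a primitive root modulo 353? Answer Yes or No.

φ(353) = 353 − 1 = 352 = 2^5 · 11.
An element g generates (Z/353Z)^× iff g^(352/q) ≢ 1 (mod 353) for each prime q ∈ {2, 11}.
28^176 ≡ 352 (mod 353)  [q = 2: ≢ 1 ✓]
28^32 ≡ 187 (mod 353)  [q = 11: ≢ 1 ✓]
All checks pass, so 28 has order 352 and is a primitive root modulo 353.

Yes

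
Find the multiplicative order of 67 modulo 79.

The order of 67 must divide φ(79) = 79 − 1 = 78 = 2 · 3 · 13.
Divisors of 78: 1, 2, 3, 6, 13, 26, 39, 78.
Test each divisor d:
67^1 ≡ 67
67^2 ≡ 65
67^3 ≡ 10
67^6 ≡ 21
67^13 ≡ 1
The smallest such exponent is 13, so the order of 67 is 13.

13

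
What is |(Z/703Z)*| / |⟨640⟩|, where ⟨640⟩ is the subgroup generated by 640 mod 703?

36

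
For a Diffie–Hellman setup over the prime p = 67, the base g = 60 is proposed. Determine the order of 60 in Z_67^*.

33

Since 60 ∈ (Z/67Z)^×, its order divides φ(67) = 67 − 1 = 66 = 2 · 3 · 11.
Divisors of 66: 1, 2, 3, 6, 11, 22, 33, 66.
Test each divisor d:
60^1 ≡ 60 (mod 67)
60^2 ≡ 49 (mod 67)
60^3 ≡ 59 (mod 67)
60^6 ≡ 64 (mod 67)
60^11 ≡ 37 (mod 67)
60^22 ≡ 29 (mod 67)
60^33 ≡ 1 (mod 67) ✓
The smallest such exponent is 33, so the order of 60 is 33.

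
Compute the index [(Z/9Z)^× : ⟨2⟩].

1

ord(2) | φ(9) = φ(3^2) = 3·(3−1) = 6 = 2 · 3.
Divisors of 6: 1, 2, 3, 6.
Compute 2^d (mod 9) for the divisors d until we hit 1:
2^1 ≡ 2
2^2 ≡ 4
2^3 ≡ 8
2^6 ≡ 1
Thus |⟨2⟩| = ord(2) = 6.
The index is φ(9) / ord(2) = 6 / 6 = 1.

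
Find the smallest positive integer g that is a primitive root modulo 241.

7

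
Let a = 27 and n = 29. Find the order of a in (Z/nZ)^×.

28

By Lagrange's theorem, ord_29(27) divides φ(29) = 29 − 1 = 28 = 2^2 · 7.
Divisors of 28: 1, 2, 4, 7, 14, 28.
Check 27^d mod 29 for each divisor in increasing order:
27^1 ≡ 27 (mod 29)
27^2 ≡ 4 (mod 29)
27^4 ≡ 16 (mod 29)
27^7 ≡ 17 (mod 29)
27^14 ≡ 28 (mod 29)
27^28 ≡ 1 (mod 29) ✓
The smallest such exponent is 28, so the order of 27 is 28.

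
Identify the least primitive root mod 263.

5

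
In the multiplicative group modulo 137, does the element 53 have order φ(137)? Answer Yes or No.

Yes

φ(137) = 137 − 1 = 136 = 2^3 · 17.
Test 53^(136/q) mod 137 for each prime factor q of 136:
53^68 ≡ 136 (mod 137)  [q = 2: ≢ 1 ✓]
53^8 ≡ 60 (mod 137)  [q = 17: ≢ 1 ✓]
All checks pass, so 53 has order 136 and is a primitive root modulo 137.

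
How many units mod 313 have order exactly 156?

48

φ(313) = 313 − 1 = 312 = 2^3 · 3 · 13.
In a cyclic group of order 312, there are φ(d) elements of order d for each divisor d of 312, and zero for non-divisors.
156 = 2^2 · 3 · 13 divides 312, and φ(156) = 48.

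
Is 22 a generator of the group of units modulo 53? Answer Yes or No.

Yes

φ(53) = 53 − 1 = 52 = 2^2 · 13.
22 is a primitive root mod 53 iff 22^(φ(53)/q) ≢ 1 for every prime q | φ(53), i.e. q ∈ {2, 13}.
22^26 ≡ 52 (mod 53)  [q = 2: ≢ 1 ✓]
22^4 ≡ 49 (mod 53)  [q = 13: ≢ 1 ✓]
None equal 1, so ord_53(22) = 52: 22 is a primitive root.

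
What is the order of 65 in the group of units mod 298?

148

By Lagrange's theorem, ord_298(65) divides φ(298) = φ(2)·φ(149) = 1·148 = 148 = 2^2 · 37.
Divisors of 148: 1, 2, 4, 37, 74, 148.
Evaluate successive powers at the divisors of 148:
65^1 ≡ 65
65^2 ≡ 53
65^4 ≡ 127
65^37 ≡ 105
65^74 ≡ 297
65^148 ≡ 1
The smallest such exponent is 148, so the order of 65 is 148.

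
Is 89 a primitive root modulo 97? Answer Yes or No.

No

φ(97) = 97 − 1 = 96 = 2^5 · 3.
It suffices to check that the order of 89 is not a proper divisor of 96: compute 89^(96/q) for q ∈ {2, 3}.
89^48 ≡ 1 (mod 97)  [q = 2: ≡ 1 ✗]
89^32 ≡ 1 (mod 97)  [q = 3: ≡ 1 ✗]
The check at q = 2 fails, so 89 generates a proper subgroup.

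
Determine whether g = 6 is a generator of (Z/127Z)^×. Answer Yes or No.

φ(127) = 127 − 1 = 126 = 2 · 3^2 · 7.
It suffices to check that the order of 6 is not a proper divisor of 126: compute 6^(126/q) for q ∈ {2, 3, 7}.
6^63 ≡ 126 (mod 127)  [q = 2: ≢ 1 ✓]
6^42 ≡ 107 (mod 127)  [q = 3: ≢ 1 ✓]
6^18 ≡ 64 (mod 127)  [q = 7: ≢ 1 ✓]
None equal 1, so ord_127(6) = 126: 6 is a primitive root.

Yes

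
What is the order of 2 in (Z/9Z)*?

6

The order of 2 must divide φ(9) = φ(3^2) = 3·(3−1) = 6 = 2 · 3.
Divisors of 6: 1, 2, 3, 6.
Check 2^d mod 9 for each divisor in increasing order:
2^1 ≡ 2 (mod 9)
2^2 ≡ 4 (mod 9)
2^3 ≡ 8 (mod 9)
2^6 ≡ 1 (mod 9) ✓
So ord_9(2) = 6.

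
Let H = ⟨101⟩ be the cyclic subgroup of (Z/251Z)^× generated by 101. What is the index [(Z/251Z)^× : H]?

ord(101) | φ(251) = 251 − 1 = 250 = 2 · 5^3.
Divisors of 250: 1, 2, 5, 10, 25, 50, 125, 250.
Evaluate successive powers at the divisors of 250:
101^1 ≡ 101
101^2 ≡ 161
101^5 ≡ 91
101^10 ≡ 249
101^25 ≡ 113
101^50 ≡ 219
101^125 ≡ 1
The order of 101 is 125, so the subgroup it generates has 125 elements.
The index is φ(251) / ord(101) = 250 / 125 = 2.

2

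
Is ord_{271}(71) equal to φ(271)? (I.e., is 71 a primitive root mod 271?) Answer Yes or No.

φ(271) = 271 − 1 = 270 = 2 · 3^3 · 5.
An element g generates (Z/271Z)^× iff g^(270/q) ≢ 1 (mod 271) for each prime q ∈ {2, 3, 5}.
71^135 ≡ 270 (mod 271)  [q = 2: ≢ 1 ✓]
71^90 ≡ 242 (mod 271)  [q = 3: ≢ 1 ✓]
71^54 ≡ 100 (mod 271)  [q = 5: ≢ 1 ✓]
None equal 1, so ord_271(71) = 270: 71 is a primitive root.

Yes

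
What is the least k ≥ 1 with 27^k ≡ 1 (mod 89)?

88

Since 27 ∈ (Z/89Z)^×, its order divides φ(89) = 89 − 1 = 88 = 2^3 · 11.
Divisors of 88: 1, 2, 4, 8, 11, 22, 44, 88.
Test each divisor d:
27^1 ≡ 27 (mod 89)
27^2 ≡ 17 (mod 89)
27^4 ≡ 22 (mod 89)
27^8 ≡ 39 (mod 89)
27^11 ≡ 12 (mod 89)
27^22 ≡ 55 (mod 89)
27^44 ≡ 88 (mod 89)
27^88 ≡ 1 (mod 89) ✓
The smallest such exponent is 88, so the order of 27 is 88.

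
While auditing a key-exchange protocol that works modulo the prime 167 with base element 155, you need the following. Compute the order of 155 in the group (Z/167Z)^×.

Since 155 ∈ (Z/167Z)^×, its order divides φ(167) = 167 − 1 = 166 = 2 · 83.
Divisors of 166: 1, 2, 83, 166.
Compute 155^d (mod 167) for the divisors d until we hit 1:
155^1 ≡ 155 (mod 167)
155^2 ≡ 144 (mod 167)
155^83 ≡ 166 (mod 167)
155^166 ≡ 1 (mod 167) ✓
The smallest such exponent is 166, so the order of 155 is 166.

166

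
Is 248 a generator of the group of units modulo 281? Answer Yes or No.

φ(281) = 281 − 1 = 280 = 2^3 · 5 · 7.
An element g generates (Z/281Z)^× iff g^(280/q) ≢ 1 (mod 281) for each prime q ∈ {2, 5, 7}.
248^140 ≡ 1 (mod 281)  [q = 2: ≡ 1 ✗]
248^56 ≡ 232 (mod 281)  [q = 5: ≢ 1 ✓]
248^40 ≡ 181 (mod 281)  [q = 7: ≢ 1 ✓]
Since 248^140 ≡ 1, the order of 248 divides 140 < 280, so 248 is not a primitive root.

No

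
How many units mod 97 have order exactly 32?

16

φ(97) = 97 − 1 = 96 = 2^5 · 3.
In a cyclic group of order 96, there are φ(d) elements of order d for each divisor d of 96, and zero for non-divisors.
32 = 2^5 divides 96, and φ(32) = 16.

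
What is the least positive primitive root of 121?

2

φ(121) = φ(11^2) = 11·(11−1) = 110 = 2 · 5 · 11.
Test candidates g = 2, 3, … against the prime factors q ∈ {2, 5, 11} of φ(121): g is a generator iff g^(110/q) ≢ 1 for every such q.
g = 2: 2^55 ≡ 120; 2^22 ≡ 81; 2^10 ≡ 56 — none is 1, so 2 is a primitive root.
So 2 is the smallest generator of (Z/121Z)^×.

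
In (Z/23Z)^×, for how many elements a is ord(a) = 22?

10

φ(23) = 23 − 1 = 22 = 2 · 11.
Since (Z/23Z)^× is cyclic of order 22, the number of elements of order d is φ(d) when d | 22 and 0 otherwise.
22 = 2 · 11 divides 22, and φ(22) = 10.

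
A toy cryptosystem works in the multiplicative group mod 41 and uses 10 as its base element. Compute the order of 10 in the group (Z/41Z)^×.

5

The order of 10 must divide φ(41) = 41 − 1 = 40 = 2^3 · 5.
Divisors of 40: 1, 2, 4, 5, 8, 10, 20, 40.
Compute 10^d (mod 41) for the divisors d until we hit 1:
10^1 ≡ 10 (mod 41)
10^2 ≡ 18 (mod 41)
10^4 ≡ 37 (mod 41)
10^5 ≡ 1 (mod 41) ✓
Therefore the multiplicative order of 10 modulo 41 is 5.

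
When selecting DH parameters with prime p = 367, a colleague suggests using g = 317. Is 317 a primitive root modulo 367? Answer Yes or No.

Yes

φ(367) = 367 − 1 = 366 = 2 · 3 · 61.
An element g generates (Z/367Z)^× iff g^(366/q) ≢ 1 (mod 367) for each prime q ∈ {2, 3, 61}.
317^183 ≡ 366 (mod 367)  [q = 2: ≢ 1 ✓]
317^122 ≡ 283 (mod 367)  [q = 3: ≢ 1 ✓]
317^6 ≡ 323 (mod 367)  [q = 61: ≢ 1 ✓]
Every test exponent gives a nontrivial residue, hence 317 generates the full group.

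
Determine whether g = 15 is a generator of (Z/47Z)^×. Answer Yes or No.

Yes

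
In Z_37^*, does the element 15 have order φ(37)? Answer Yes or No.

φ(37) = 37 − 1 = 36 = 2^2 · 3^2.
15 is a primitive root mod 37 iff 15^(φ(37)/q) ≢ 1 for every prime q | φ(37), i.e. q ∈ {2, 3}.
15^18 ≡ 36 (mod 37)  [q = 2: ≢ 1 ✓]
15^12 ≡ 26 (mod 37)  [q = 3: ≢ 1 ✓]
None equal 1, so ord_37(15) = 36: 15 is a primitive root.

Yes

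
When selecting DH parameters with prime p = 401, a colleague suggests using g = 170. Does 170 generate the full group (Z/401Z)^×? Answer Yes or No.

Yes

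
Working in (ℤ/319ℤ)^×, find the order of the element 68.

The order of 68 must divide φ(319) = φ(11·29) = (11−1)·(29−1) = 10·28 = 280 = 2^3 · 5 · 7.
Divisors of 280: 1, 2, 4, 5, 7, 8, 10, 14, 20, 28, 35, 40, 56, 70, 140, 280.
Evaluate successive powers at the divisors of 280:
68^1 ≡ 68 (mod 319)
68^2 ≡ 158 (mod 319)
68^4 ≡ 82 (mod 319)
68^5 ≡ 153 (mod 319)
68^7 ≡ 249 (mod 319)
68^8 ≡ 25 (mod 319)
68^10 ≡ 122 (mod 319)
68^14 ≡ 115 (mod 319)
68^20 ≡ 210 (mod 319)
68^28 ≡ 146 (mod 319)
68^35 ≡ 307 (mod 319)
68^40 ≡ 78 (mod 319)
68^56 ≡ 262 (mod 319)
68^70 ≡ 144 (mod 319)
68^140 ≡ 1 (mod 319) ✓
Therefore the multiplicative order of 68 modulo 319 is 140.

140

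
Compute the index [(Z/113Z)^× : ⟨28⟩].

16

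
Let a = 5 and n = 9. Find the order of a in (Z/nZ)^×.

6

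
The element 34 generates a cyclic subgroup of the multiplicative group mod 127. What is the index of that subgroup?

2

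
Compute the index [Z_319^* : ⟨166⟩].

10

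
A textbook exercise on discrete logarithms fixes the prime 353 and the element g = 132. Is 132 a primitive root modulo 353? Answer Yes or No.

φ(353) = 353 − 1 = 352 = 2^5 · 11.
An element g generates (Z/353Z)^× iff g^(352/q) ≢ 1 (mod 353) for each prime q ∈ {2, 11}.
132^176 ≡ 352 (mod 353)  [q = 2: ≢ 1 ✓]
132^32 ≡ 337 (mod 353)  [q = 11: ≢ 1 ✓]
All checks pass, so 132 has order 352 and is a primitive root modulo 353.

Yes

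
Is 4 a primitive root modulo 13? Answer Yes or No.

φ(13) = 13 − 1 = 12 = 2^2 · 3.
It suffices to check that the order of 4 is not a proper divisor of 12: compute 4^(12/q) for q ∈ {2, 3}.
4^6 ≡ 1 (mod 13)  [q = 2: ≡ 1 ✗]
4^4 ≡ 9 (mod 13)  [q = 3: ≢ 1 ✓]
4^6 ≡ 1 shows ord(4) | 6, strictly less than φ(13); not a primitive root.

No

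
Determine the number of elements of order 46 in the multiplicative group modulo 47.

22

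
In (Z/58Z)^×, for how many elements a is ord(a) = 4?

2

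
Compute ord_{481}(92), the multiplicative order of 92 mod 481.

36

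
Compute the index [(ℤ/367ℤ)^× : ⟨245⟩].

3

ord(245) | φ(367) = 367 − 1 = 366 = 2 · 3 · 61.
Divisors of 366: 1, 2, 3, 6, 61, 122, 183, 366.
Test each divisor d:
245^1 ≡ 245
245^2 ≡ 204
245^3 ≡ 68
245^6 ≡ 220
245^61 ≡ 366
245^122 ≡ 1
So ord_367(245) = 122, hence |⟨245⟩| = 122.
Index = |(Z/367Z)^×| / |⟨245⟩| = 366 / 122 = 3.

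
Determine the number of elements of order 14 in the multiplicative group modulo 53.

φ(53) = 53 − 1 = 52 = 2^2 · 13.
Since (Z/53Z)^× is cyclic of order 52, the number of elements of order d is φ(d) when d | 52 and 0 otherwise.
Here 52 is not a multiple of 14, so there are no elements of order 14.

0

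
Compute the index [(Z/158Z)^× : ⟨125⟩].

6

Since 125 ∈ (Z/158Z)^×, its order divides φ(158) = φ(2)·φ(79) = 1·78 = 78 = 2 · 3 · 13.
Divisors of 78: 1, 2, 3, 6, 13, 26, 39, 78.
Compute 125^d (mod 158) for the divisors d until we hit 1:
125^1 ≡ 125 (mod 158)
125^2 ≡ 141 (mod 158)
125^3 ≡ 87 (mod 158)
125^6 ≡ 143 (mod 158)
125^13 ≡ 1 (mod 158) ✓
Thus |⟨125⟩| = ord(125) = 13.
The index is φ(158) / ord(125) = 78 / 13 = 6.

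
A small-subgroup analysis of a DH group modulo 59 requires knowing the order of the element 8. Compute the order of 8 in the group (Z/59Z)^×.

Since 8 ∈ (Z/59Z)^×, its order divides φ(59) = 59 − 1 = 58 = 2 · 29.
Divisors of 58: 1, 2, 29, 58.
Compute 8^d (mod 59) for the divisors d until we hit 1:
8^1 ≡ 8
8^2 ≡ 5
8^29 ≡ 58
8^58 ≡ 1
So ord_59(8) = 58.

58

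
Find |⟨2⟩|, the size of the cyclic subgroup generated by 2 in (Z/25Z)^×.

20

By Lagrange's theorem, ord_25(2) divides φ(25) = φ(5^2) = 5·(5−1) = 20 = 2^2 · 5.
Divisors of 20: 1, 2, 4, 5, 10, 20.
Check 2^d mod 25 for each divisor in increasing order:
2^1 ≡ 2 (mod 25)
2^2 ≡ 4 (mod 25)
2^4 ≡ 16 (mod 25)
2^5 ≡ 7 (mod 25)
2^10 ≡ 24 (mod 25)
2^20 ≡ 1 (mod 25) ✓
The smallest such exponent is 20, so the order of 2 is 20.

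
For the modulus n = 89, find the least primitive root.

3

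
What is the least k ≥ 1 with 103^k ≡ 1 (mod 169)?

By Lagrange's theorem, ord_169(103) divides φ(169) = φ(13^2) = 13·(13−1) = 156 = 2^2 · 3 · 13.
Divisors of 156: 1, 2, 3, 4, 6, 12, 13, 26, 39, 52, 78, 156.
Evaluate successive powers at the divisors of 156:
103^1 ≡ 103
103^2 ≡ 131
103^3 ≡ 142
103^4 ≡ 92
103^6 ≡ 53
103^12 ≡ 105
103^13 ≡ 168
103^26 ≡ 1
So ord_169(103) = 26.

26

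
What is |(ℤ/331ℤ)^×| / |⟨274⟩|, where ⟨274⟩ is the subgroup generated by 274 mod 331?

30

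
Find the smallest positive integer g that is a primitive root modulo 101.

φ(101) = 101 − 1 = 100 = 2^2 · 5^2.
Test candidates g = 2, 3, … against the prime factors q ∈ {2, 5} of φ(101): g is a generator iff g^(100/q) ≢ 1 for every such q.
g = 2: 2^50 ≡ 100; 2^20 ≡ 95 — none is 1, so 2 is a primitive root.
So 2 is the smallest generator of (Z/101Z)^×.

2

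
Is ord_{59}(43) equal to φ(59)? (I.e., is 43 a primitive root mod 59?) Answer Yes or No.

Yes

φ(59) = 59 − 1 = 58 = 2 · 29.
It suffices to check that the order of 43 is not a proper divisor of 58: compute 43^(58/q) for q ∈ {2, 29}.
43^29 ≡ 58 (mod 59)  [q = 2: ≢ 1 ✓]
43^2 ≡ 20 (mod 59)  [q = 29: ≢ 1 ✓]
Every test exponent gives a nontrivial residue, hence 43 generates the full group.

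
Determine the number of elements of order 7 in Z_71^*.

6

φ(71) = 71 − 1 = 70 = 2 · 5 · 7.
In a cyclic group of order 70, there are φ(d) elements of order d for each divisor d of 70, and zero for non-divisors.
7 | 70, and φ(7) = 7 − 1 = 6.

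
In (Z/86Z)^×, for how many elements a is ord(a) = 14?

6

φ(86) = φ(2)·φ(43) = 1·42 = 42 = 2 · 3 · 7.
Since (Z/86Z)^× is cyclic of order 42, the number of elements of order d is φ(d) when d | 42 and 0 otherwise.
14 = 2 · 7 divides 42, and φ(14) = 6.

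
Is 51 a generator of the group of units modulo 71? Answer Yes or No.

φ(71) = 71 − 1 = 70 = 2 · 5 · 7.
Test 51^(70/q) mod 71 for each prime factor q of 70:
51^35 ≡ 70 (mod 71)  [q = 2: ≢ 1 ✓]
51^14 ≡ 1 (mod 71)  [q = 5: ≡ 1 ✗]
51^10 ≡ 48 (mod 71)  [q = 7: ≢ 1 ✓]
The check at q = 5 fails, so 51 generates a proper subgroup.

No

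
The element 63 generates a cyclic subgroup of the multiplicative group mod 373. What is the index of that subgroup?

By Lagrange's theorem, ord_373(63) divides φ(373) = 373 − 1 = 372 = 2^2 · 3 · 31.
Divisors of 372: 1, 2, 3, 4, 6, 12, 31, 62, 93, 124, 186, 372.
Compute 63^d (mod 373) for the divisors d until we hit 1:
63^1 ≡ 63 (mod 373)
63^2 ≡ 239 (mod 373)
63^3 ≡ 137 (mod 373)
63^4 ≡ 52 (mod 373)
63^6 ≡ 119 (mod 373)
63^12 ≡ 360 (mod 373)
63^31 ≡ 285 (mod 373)
63^62 ≡ 284 (mod 373)
63^93 ≡ 372 (mod 373)
63^124 ≡ 88 (mod 373)
63^186 ≡ 1 (mod 373) ✓
Thus |⟨63⟩| = ord(63) = 186.
Index = |(Z/373Z)^×| / |⟨63⟩| = 372 / 186 = 2.

2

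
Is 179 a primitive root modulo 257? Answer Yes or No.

φ(257) = 257 − 1 = 256 = 2^8.
It suffices to check that the order of 179 is not a proper divisor of 256: compute 179^(256/q) for q ∈ {2}.
179^128 ≡ 256 (mod 257)  [q = 2: ≢ 1 ✓]
None equal 1, so ord_257(179) = 256: 179 is a primitive root.

Yes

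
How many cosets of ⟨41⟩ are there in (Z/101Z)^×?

5

By Lagrange's theorem, ord_101(41) divides φ(101) = 101 − 1 = 100 = 2^2 · 5^2.
Divisors of 100: 1, 2, 4, 5, 10, 20, 25, 50, 100.
Evaluate successive powers at the divisors of 100:
41^1 ≡ 41
41^2 ≡ 65
41^4 ≡ 84
41^5 ≡ 10
41^10 ≡ 100
41^20 ≡ 1
Thus |⟨41⟩| = ord(41) = 20.
Index = |(Z/101Z)^×| / |⟨41⟩| = 100 / 20 = 5.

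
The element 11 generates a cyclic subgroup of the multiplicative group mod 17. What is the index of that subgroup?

ord(11) | φ(17) = 17 − 1 = 16 = 2^4.
Divisors of 16: 1, 2, 4, 8, 16.
Evaluate successive powers at the divisors of 16:
11^1 ≡ 11 (mod 17)
11^2 ≡ 2 (mod 17)
11^4 ≡ 4 (mod 17)
11^8 ≡ 16 (mod 17)
11^16 ≡ 1 (mod 17) ✓
Thus |⟨11⟩| = ord(11) = 16.
Index = |(Z/17Z)^×| / |⟨11⟩| = 16 / 16 = 1.

1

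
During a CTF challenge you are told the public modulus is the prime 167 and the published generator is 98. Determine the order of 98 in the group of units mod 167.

By Lagrange's theorem, ord_167(98) divides φ(167) = 167 − 1 = 166 = 2 · 83.
Divisors of 166: 1, 2, 83, 166.
Check 98^d mod 167 for each divisor in increasing order:
98^1 ≡ 98
98^2 ≡ 85
98^83 ≡ 1
So ord_167(98) = 83.

83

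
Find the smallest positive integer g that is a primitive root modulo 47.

5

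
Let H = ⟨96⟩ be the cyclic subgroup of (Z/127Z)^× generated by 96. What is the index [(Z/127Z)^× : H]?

Since 96 ∈ (Z/127Z)^×, its order divides φ(127) = 127 − 1 = 126 = 2 · 3^2 · 7.
Divisors of 126: 1, 2, 3, 6, 7, 9, 14, 18, 21, 42, 63, 126.
Check 96^d mod 127 for each divisor in increasing order:
96^1 ≡ 96
96^2 ≡ 72
96^3 ≡ 54
96^6 ≡ 122
96^7 ≡ 28
96^9 ≡ 111
96^14 ≡ 22
96^18 ≡ 2
96^21 ≡ 108
96^42 ≡ 107
96^63 ≡ 126
96^126 ≡ 1
The order of 96 is 126, so the subgroup it generates has 126 elements.
The index is φ(127) / ord(96) = 126 / 126 = 1.

1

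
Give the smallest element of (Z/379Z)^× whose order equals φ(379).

φ(379) = 379 − 1 = 378 = 2 · 3^3 · 7.
Test candidates g = 2, 3, … against the prime factors q ∈ {2, 3, 7} of φ(379): g is a generator iff g^(378/q) ≢ 1 for every such q.
g = 2: 2^189 ≡ 378; 2^126 ≡ 327; 2^54 ≡ 125 — none is 1, so 2 is a primitive root.
The smallest primitive root modulo 379 is 2.

2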